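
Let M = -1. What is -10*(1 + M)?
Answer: 0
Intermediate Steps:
-10*(1 + M) = -10*(1 - 1) = -10*0 = 0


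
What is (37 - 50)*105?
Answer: -1365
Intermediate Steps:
(37 - 50)*105 = -13*105 = -1365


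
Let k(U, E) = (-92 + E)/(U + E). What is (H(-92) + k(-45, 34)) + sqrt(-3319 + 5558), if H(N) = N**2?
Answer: 93162/11 + sqrt(2239) ≈ 8516.6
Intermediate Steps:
k(U, E) = (-92 + E)/(E + U)
(H(-92) + k(-45, 34)) + sqrt(-3319 + 5558) = ((-92)**2 + (-92 + 34)/(34 - 45)) + sqrt(-3319 + 5558) = (8464 - 58/(-11)) + sqrt(2239) = (8464 - 1/11*(-58)) + sqrt(2239) = (8464 + 58/11) + sqrt(2239) = 93162/11 + sqrt(2239)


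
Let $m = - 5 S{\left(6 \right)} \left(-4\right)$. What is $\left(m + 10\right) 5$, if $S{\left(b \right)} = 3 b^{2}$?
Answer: $10850$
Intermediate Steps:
$m = 2160$ ($m = - 5 \cdot 3 \cdot 6^{2} \left(-4\right) = - 5 \cdot 3 \cdot 36 \left(-4\right) = \left(-5\right) 108 \left(-4\right) = \left(-540\right) \left(-4\right) = 2160$)
$\left(m + 10\right) 5 = \left(2160 + 10\right) 5 = 2170 \cdot 5 = 10850$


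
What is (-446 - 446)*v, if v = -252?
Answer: 224784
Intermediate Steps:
(-446 - 446)*v = (-446 - 446)*(-252) = -892*(-252) = 224784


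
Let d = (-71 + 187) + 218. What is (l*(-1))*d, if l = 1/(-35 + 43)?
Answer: -167/4 ≈ -41.750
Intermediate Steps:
d = 334 (d = 116 + 218 = 334)
l = ⅛ (l = 1/8 = ⅛ ≈ 0.12500)
(l*(-1))*d = ((⅛)*(-1))*334 = -⅛*334 = -167/4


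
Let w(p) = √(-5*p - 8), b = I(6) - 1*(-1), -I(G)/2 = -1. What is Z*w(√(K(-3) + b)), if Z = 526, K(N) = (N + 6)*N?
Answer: 526*√(-8 - 5*I*√6) ≈ 957.6 - 1769.3*I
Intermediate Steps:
I(G) = 2 (I(G) = -2*(-1) = 2)
K(N) = N*(6 + N) (K(N) = (6 + N)*N = N*(6 + N))
b = 3 (b = 2 - 1*(-1) = 2 + 1 = 3)
w(p) = √(-8 - 5*p)
Z*w(√(K(-3) + b)) = 526*√(-8 - 5*√(-3*(6 - 3) + 3)) = 526*√(-8 - 5*√(-3*3 + 3)) = 526*√(-8 - 5*√(-9 + 3)) = 526*√(-8 - 5*I*√6)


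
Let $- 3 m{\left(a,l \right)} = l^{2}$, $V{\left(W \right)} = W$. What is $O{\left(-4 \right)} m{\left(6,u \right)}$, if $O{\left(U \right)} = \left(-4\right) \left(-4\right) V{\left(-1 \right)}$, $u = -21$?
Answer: $2352$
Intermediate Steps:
$O{\left(U \right)} = -16$ ($O{\left(U \right)} = \left(-4\right) \left(-4\right) \left(-1\right) = 16 \left(-1\right) = -16$)
$m{\left(a,l \right)} = - \frac{l^{2}}{3}$
$O{\left(-4 \right)} m{\left(6,u \right)} = - 16 \left(- \frac{\left(-21\right)^{2}}{3}\right) = - 16 \left(\left(- \frac{1}{3}\right) 441\right) = \left(-16\right) \left(-147\right) = 2352$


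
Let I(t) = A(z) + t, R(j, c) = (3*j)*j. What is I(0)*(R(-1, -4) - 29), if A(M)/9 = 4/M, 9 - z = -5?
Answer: -468/7 ≈ -66.857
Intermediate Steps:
z = 14 (z = 9 - 1*(-5) = 9 + 5 = 14)
A(M) = 36/M (A(M) = 9*(4/M) = 36/M)
R(j, c) = 3*j**2
I(t) = 18/7 + t (I(t) = 36/14 + t = 36*(1/14) + t = 18/7 + t)
I(0)*(R(-1, -4) - 29) = (18/7 + 0)*(3*(-1)**2 - 29) = 18*(3*1 - 29)/7 = 18*(3 - 29)/7 = (18/7)*(-26) = -468/7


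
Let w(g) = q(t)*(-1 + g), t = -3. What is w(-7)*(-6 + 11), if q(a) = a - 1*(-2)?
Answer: 40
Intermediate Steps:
q(a) = 2 + a (q(a) = a + 2 = 2 + a)
w(g) = 1 - g (w(g) = (2 - 3)*(-1 + g) = -(-1 + g) = 1 - g)
w(-7)*(-6 + 11) = (1 - 1*(-7))*(-6 + 11) = (1 + 7)*5 = 8*5 = 40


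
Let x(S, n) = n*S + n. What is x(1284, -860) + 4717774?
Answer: 3612674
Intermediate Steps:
x(S, n) = n + S*n (x(S, n) = S*n + n = n + S*n)
x(1284, -860) + 4717774 = -860*(1 + 1284) + 4717774 = -860*1285 + 4717774 = -1105100 + 4717774 = 3612674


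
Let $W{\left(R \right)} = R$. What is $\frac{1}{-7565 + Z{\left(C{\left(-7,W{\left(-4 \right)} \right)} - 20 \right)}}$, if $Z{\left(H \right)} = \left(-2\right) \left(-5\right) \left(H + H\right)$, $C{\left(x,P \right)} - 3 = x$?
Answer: $- \frac{1}{8045} \approx -0.0001243$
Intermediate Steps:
$C{\left(x,P \right)} = 3 + x$
$Z{\left(H \right)} = 20 H$ ($Z{\left(H \right)} = 10 \cdot 2 H = 20 H$)
$\frac{1}{-7565 + Z{\left(C{\left(-7,W{\left(-4 \right)} \right)} - 20 \right)}} = \frac{1}{-7565 + 20 \left(\left(3 - 7\right) - 20\right)} = \frac{1}{-7565 + 20 \left(-4 - 20\right)} = \frac{1}{-7565 + 20 \left(-24\right)} = \frac{1}{-7565 - 480} = \frac{1}{-8045} = - \frac{1}{8045}$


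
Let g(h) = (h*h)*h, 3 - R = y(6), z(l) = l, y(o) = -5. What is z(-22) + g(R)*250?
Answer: 127978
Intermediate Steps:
R = 8 (R = 3 - 1*(-5) = 3 + 5 = 8)
g(h) = h³ (g(h) = h²*h = h³)
z(-22) + g(R)*250 = -22 + 8³*250 = -22 + 512*250 = -22 + 128000 = 127978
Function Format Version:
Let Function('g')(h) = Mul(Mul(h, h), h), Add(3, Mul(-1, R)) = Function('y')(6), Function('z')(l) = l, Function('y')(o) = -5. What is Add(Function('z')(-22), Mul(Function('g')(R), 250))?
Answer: 127978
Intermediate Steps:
R = 8 (R = Add(3, Mul(-1, -5)) = Add(3, 5) = 8)
Function('g')(h) = Pow(h, 3) (Function('g')(h) = Mul(Pow(h, 2), h) = Pow(h, 3))
Add(Function('z')(-22), Mul(Function('g')(R), 250)) = Add(-22, Mul(Pow(8, 3), 250)) = Add(-22, Mul(512, 250)) = Add(-22, 128000) = 127978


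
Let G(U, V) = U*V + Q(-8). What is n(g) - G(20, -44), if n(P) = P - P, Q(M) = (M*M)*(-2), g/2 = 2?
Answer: 1008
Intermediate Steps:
g = 4 (g = 2*2 = 4)
Q(M) = -2*M² (Q(M) = M²*(-2) = -2*M²)
G(U, V) = -128 + U*V (G(U, V) = U*V - 2*(-8)² = U*V - 2*64 = U*V - 128 = -128 + U*V)
n(P) = 0
n(g) - G(20, -44) = 0 - (-128 + 20*(-44)) = 0 - (-128 - 880) = 0 - 1*(-1008) = 0 + 1008 = 1008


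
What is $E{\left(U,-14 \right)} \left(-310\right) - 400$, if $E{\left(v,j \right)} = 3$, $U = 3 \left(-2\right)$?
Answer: $-1330$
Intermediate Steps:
$U = -6$
$E{\left(U,-14 \right)} \left(-310\right) - 400 = 3 \left(-310\right) - 400 = -930 - 400 = -1330$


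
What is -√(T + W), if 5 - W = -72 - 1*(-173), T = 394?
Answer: -√298 ≈ -17.263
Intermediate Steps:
W = -96 (W = 5 - (-72 - 1*(-173)) = 5 - (-72 + 173) = 5 - 1*101 = 5 - 101 = -96)
-√(T + W) = -√(394 - 96) = -√298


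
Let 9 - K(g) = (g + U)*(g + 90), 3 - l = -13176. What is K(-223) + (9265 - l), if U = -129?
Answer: -50721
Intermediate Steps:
l = 13179 (l = 3 - 1*(-13176) = 3 + 13176 = 13179)
K(g) = 9 - (-129 + g)*(90 + g) (K(g) = 9 - (g - 129)*(g + 90) = 9 - (-129 + g)*(90 + g))
K(-223) + (9265 - l) = (11619 - 1*(-223)**2 + 39*(-223)) + (9265 - 1*13179) = (11619 - 1*49729 - 8697) + (9265 - 13179) = (11619 - 49729 - 8697) - 3914 = -46807 - 3914 = -50721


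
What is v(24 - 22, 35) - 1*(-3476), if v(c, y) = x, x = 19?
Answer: 3495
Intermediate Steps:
v(c, y) = 19
v(24 - 22, 35) - 1*(-3476) = 19 - 1*(-3476) = 19 + 3476 = 3495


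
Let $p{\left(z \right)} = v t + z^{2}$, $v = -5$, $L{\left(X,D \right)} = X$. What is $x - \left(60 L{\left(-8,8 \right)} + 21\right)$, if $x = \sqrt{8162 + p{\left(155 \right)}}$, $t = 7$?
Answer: $459 + 2 \sqrt{8038} \approx 638.31$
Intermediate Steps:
$p{\left(z \right)} = -35 + z^{2}$ ($p{\left(z \right)} = \left(-5\right) 7 + z^{2} = -35 + z^{2}$)
$x = 2 \sqrt{8038}$ ($x = \sqrt{8162 - \left(35 - 155^{2}\right)} = \sqrt{8162 + \left(-35 + 24025\right)} = \sqrt{8162 + 23990} = \sqrt{32152} = 2 \sqrt{8038} \approx 179.31$)
$x - \left(60 L{\left(-8,8 \right)} + 21\right) = 2 \sqrt{8038} - \left(60 \left(-8\right) + 21\right) = 2 \sqrt{8038} - \left(-480 + 21\right) = 2 \sqrt{8038} - -459 = 2 \sqrt{8038} + 459 = 459 + 2 \sqrt{8038}$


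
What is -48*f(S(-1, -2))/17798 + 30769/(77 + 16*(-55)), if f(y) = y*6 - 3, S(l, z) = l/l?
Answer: -24897377/649627 ≈ -38.326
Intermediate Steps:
S(l, z) = 1
f(y) = -3 + 6*y (f(y) = 6*y - 3 = -3 + 6*y)
-48*f(S(-1, -2))/17798 + 30769/(77 + 16*(-55)) = -48*(-3 + 6*1)/17798 + 30769/(77 + 16*(-55)) = -48*(-3 + 6)*(1/17798) + 30769/(77 - 880) = -48*3*(1/17798) + 30769/(-803) = -144*1/17798 + 30769*(-1/803) = -72/8899 - 30769/803 = -24897377/649627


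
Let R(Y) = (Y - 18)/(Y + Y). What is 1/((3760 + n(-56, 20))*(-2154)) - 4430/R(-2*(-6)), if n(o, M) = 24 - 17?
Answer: 143782170959/8114118 ≈ 17720.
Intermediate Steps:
R(Y) = (-18 + Y)/(2*Y) (R(Y) = (-18 + Y)/((2*Y)) = (-18 + Y)*(1/(2*Y)) = (-18 + Y)/(2*Y))
n(o, M) = 7
1/((3760 + n(-56, 20))*(-2154)) - 4430/R(-2*(-6)) = 1/((3760 + 7)*(-2154)) - 4430*24/(-18 - 2*(-6)) = -1/2154/3767 - 4430*24/(-18 + 12) = (1/3767)*(-1/2154) - 4430/((½)*(1/12)*(-6)) = -1/8114118 - 4430/(-¼) = -1/8114118 - 4430*(-4) = -1/8114118 + 17720 = 143782170959/8114118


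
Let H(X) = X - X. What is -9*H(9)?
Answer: 0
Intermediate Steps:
H(X) = 0
-9*H(9) = -9*0 = 0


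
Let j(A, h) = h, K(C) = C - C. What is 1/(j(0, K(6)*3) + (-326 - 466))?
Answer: -1/792 ≈ -0.0012626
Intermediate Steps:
K(C) = 0
1/(j(0, K(6)*3) + (-326 - 466)) = 1/(0*3 + (-326 - 466)) = 1/(0 - 792) = 1/(-792) = -1/792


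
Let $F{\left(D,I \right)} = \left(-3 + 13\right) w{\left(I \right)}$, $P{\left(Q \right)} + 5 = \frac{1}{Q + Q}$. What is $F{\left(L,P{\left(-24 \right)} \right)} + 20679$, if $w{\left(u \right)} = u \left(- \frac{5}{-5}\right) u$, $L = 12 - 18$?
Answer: $\frac{24112613}{1152} \approx 20931.0$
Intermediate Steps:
$L = -6$ ($L = 12 - 18 = -6$)
$P{\left(Q \right)} = -5 + \frac{1}{2 Q}$ ($P{\left(Q \right)} = -5 + \frac{1}{Q + Q} = -5 + \frac{1}{2 Q}$)
$w{\left(u \right)} = u^{2}$ ($w{\left(u \right)} = u \left(\left(-5\right) \left(- \frac{1}{5}\right)\right) u = u 1 u = u u = u^{2}$)
$F{\left(D,I \right)} = 10 I^{2}$ ($F{\left(D,I \right)} = \left(-3 + 13\right) I^{2} = 10 I^{2}$)
$F{\left(L,P{\left(-24 \right)} \right)} + 20679 = 10 \left(-5 + \frac{1}{2 \left(-24\right)}\right)^{2} + 20679 = 10 \left(-5 + \frac{1}{2} \left(- \frac{1}{24}\right)\right)^{2} + 20679 = 10 \left(-5 - \frac{1}{48}\right)^{2} + 20679 = 10 \left(- \frac{241}{48}\right)^{2} + 20679 = 10 \cdot \frac{58081}{2304} + 20679 = \frac{290405}{1152} + 20679 = \frac{24112613}{1152}$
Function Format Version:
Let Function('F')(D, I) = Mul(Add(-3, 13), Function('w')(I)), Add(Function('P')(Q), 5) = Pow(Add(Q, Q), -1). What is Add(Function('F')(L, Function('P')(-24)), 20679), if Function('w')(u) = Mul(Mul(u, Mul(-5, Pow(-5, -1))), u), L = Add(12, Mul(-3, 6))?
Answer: Rational(24112613, 1152) ≈ 20931.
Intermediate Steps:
L = -6 (L = Add(12, -18) = -6)
Function('P')(Q) = Add(-5, Mul(Rational(1, 2), Pow(Q, -1))) (Function('P')(Q) = Add(-5, Pow(Add(Q, Q), -1)) = Add(-5, Pow(Mul(2, Q), -1)) = Add(-5, Mul(Rational(1, 2), Pow(Q, -1))))
Function('w')(u) = Pow(u, 2) (Function('w')(u) = Mul(Mul(u, Mul(-5, Rational(-1, 5))), u) = Mul(Mul(u, 1), u) = Mul(u, u) = Pow(u, 2))
Function('F')(D, I) = Mul(10, Pow(I, 2)) (Function('F')(D, I) = Mul(Add(-3, 13), Pow(I, 2)) = Mul(10, Pow(I, 2)))
Add(Function('F')(L, Function('P')(-24)), 20679) = Add(Mul(10, Pow(Add(-5, Mul(Rational(1, 2), Pow(-24, -1))), 2)), 20679) = Add(Mul(10, Pow(Add(-5, Mul(Rational(1, 2), Rational(-1, 24))), 2)), 20679) = Add(Mul(10, Pow(Add(-5, Rational(-1, 48)), 2)), 20679) = Add(Mul(10, Pow(Rational(-241, 48), 2)), 20679) = Add(Mul(10, Rational(58081, 2304)), 20679) = Add(Rational(290405, 1152), 20679) = Rational(24112613, 1152)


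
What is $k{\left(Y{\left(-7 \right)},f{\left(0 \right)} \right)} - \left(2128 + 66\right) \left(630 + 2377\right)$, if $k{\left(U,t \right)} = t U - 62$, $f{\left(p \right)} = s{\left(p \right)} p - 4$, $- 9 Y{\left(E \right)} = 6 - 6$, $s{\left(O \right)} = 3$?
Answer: $-6597420$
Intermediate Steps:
$Y{\left(E \right)} = 0$ ($Y{\left(E \right)} = - \frac{6 - 6}{9} = \left(- \frac{1}{9}\right) 0 = 0$)
$f{\left(p \right)} = -4 + 3 p$ ($f{\left(p \right)} = 3 p - 4 = -4 + 3 p$)
$k{\left(U,t \right)} = -62 + U t$ ($k{\left(U,t \right)} = U t - 62 = -62 + U t$)
$k{\left(Y{\left(-7 \right)},f{\left(0 \right)} \right)} - \left(2128 + 66\right) \left(630 + 2377\right) = \left(-62 + 0 \left(-4 + 3 \cdot 0\right)\right) - \left(2128 + 66\right) \left(630 + 2377\right) = \left(-62 + 0 \left(-4 + 0\right)\right) - 2194 \cdot 3007 = \left(-62 + 0 \left(-4\right)\right) - 6597358 = \left(-62 + 0\right) - 6597358 = -62 - 6597358 = -6597420$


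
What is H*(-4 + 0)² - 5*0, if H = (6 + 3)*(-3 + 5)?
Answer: 288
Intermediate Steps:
H = 18 (H = 9*2 = 18)
H*(-4 + 0)² - 5*0 = 18*(-4 + 0)² - 5*0 = 18*(-4)² + 0 = 18*16 + 0 = 288 + 0 = 288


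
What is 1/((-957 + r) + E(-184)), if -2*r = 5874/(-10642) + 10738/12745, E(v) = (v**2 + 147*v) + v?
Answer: 135632290/768608482597 ≈ 0.00017646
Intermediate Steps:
E(v) = v**2 + 148*v
r = -19704833/135632290 (r = -(5874/(-10642) + 10738/12745)/2 = -(5874*(-1/10642) + 10738*(1/12745))/2 = -(-2937/5321 + 10738/12745)/2 = -1/2*19704833/67816145 = -19704833/135632290 ≈ -0.14528)
1/((-957 + r) + E(-184)) = 1/((-957 - 19704833/135632290) - 184*(148 - 184)) = 1/(-129819806363/135632290 - 184*(-36)) = 1/(-129819806363/135632290 + 6624) = 1/(768608482597/135632290) = 135632290/768608482597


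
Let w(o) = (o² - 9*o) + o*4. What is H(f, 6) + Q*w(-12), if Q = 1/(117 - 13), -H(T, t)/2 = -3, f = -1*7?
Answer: 207/26 ≈ 7.9615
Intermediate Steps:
f = -7
H(T, t) = 6 (H(T, t) = -2*(-3) = 6)
Q = 1/104 ≈ 0.0096154
w(o) = o² - 5*o (w(o) = (o² - 9*o) + 4*o = o² - 5*o)
H(f, 6) + Q*w(-12) = 6 + (-12*(-5 - 12))/104 = 6 + (-12*(-17))/104 = 6 + (1/104)*204 = 6 + 51/26 = 207/26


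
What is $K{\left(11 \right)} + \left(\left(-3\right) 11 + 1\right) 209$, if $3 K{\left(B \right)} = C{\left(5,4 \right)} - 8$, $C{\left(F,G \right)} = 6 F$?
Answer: $- \frac{20042}{3} \approx -6680.7$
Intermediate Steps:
$K{\left(B \right)} = \frac{22}{3}$ ($K{\left(B \right)} = \frac{6 \cdot 5 - 8}{3} = \frac{30 - 8}{3} = \frac{1}{3} \cdot 22 = \frac{22}{3}$)
$K{\left(11 \right)} + \left(\left(-3\right) 11 + 1\right) 209 = \frac{22}{3} + \left(\left(-3\right) 11 + 1\right) 209 = \frac{22}{3} + \left(-33 + 1\right) 209 = \frac{22}{3} - 6688 = - \frac{20042}{3}$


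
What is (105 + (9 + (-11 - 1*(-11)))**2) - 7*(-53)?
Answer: 557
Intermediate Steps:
(105 + (9 + (-11 - 1*(-11)))**2) - 7*(-53) = (105 + (9 + (-11 + 11))**2) + 371 = (105 + (9 + 0)**2) + 371 = (105 + 9**2) + 371 = (105 + 81) + 371 = 186 + 371 = 557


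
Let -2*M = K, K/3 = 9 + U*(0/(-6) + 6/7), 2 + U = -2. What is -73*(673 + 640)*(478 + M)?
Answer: -630207175/14 ≈ -4.5015e+7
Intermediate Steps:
U = -4 (U = -2 - 2 = -4)
K = 117/7 (K = 3*(9 - 4*(0/(-6) + 6/7)) = 3*(9 - 4*(0*(-⅙) + 6*(⅐))) = 3*(9 - 4*(0 + 6/7)) = 3*(9 - 4*6/7) = 3*(9 - 24/7) = 3*(39/7) = 117/7 ≈ 16.714)
M = -117/14 (M = -½*117/7 = -117/14 ≈ -8.3571)
-73*(673 + 640)*(478 + M) = -73*(673 + 640)*(478 - 117/14) = -95849*6575/14 = -73*8632975/14 = -630207175/14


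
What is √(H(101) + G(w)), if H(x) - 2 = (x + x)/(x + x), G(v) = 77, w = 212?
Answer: 4*√5 ≈ 8.9443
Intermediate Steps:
H(x) = 3 (H(x) = 2 + (x + x)/(x + x) = 2 + (2*x)/((2*x)) = 2 + (2*x)*(1/(2*x)) = 2 + 1 = 3)
√(H(101) + G(w)) = √(3 + 77) = √80 = 4*√5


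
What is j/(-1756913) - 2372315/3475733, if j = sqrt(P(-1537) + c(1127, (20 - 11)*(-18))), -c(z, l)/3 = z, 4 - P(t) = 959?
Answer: -2372315/3475733 - 4*I*sqrt(271)/1756913 ≈ -0.68254 - 3.748e-5*I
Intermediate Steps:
P(t) = -955 (P(t) = 4 - 1*959 = 4 - 959 = -955)
c(z, l) = -3*z
j = 4*I*sqrt(271) (j = sqrt(-955 - 3*1127) = sqrt(-955 - 3381) = sqrt(-4336) = 4*I*sqrt(271) ≈ 65.848*I)
j/(-1756913) - 2372315/3475733 = (4*I*sqrt(271))/(-1756913) - 2372315/3475733 = (4*I*sqrt(271))*(-1/1756913) - 2372315*1/3475733 = -4*I*sqrt(271)/1756913 - 2372315/3475733 = -2372315/3475733 - 4*I*sqrt(271)/1756913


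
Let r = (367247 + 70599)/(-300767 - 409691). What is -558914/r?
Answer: 198542461306/218923 ≈ 9.0691e+5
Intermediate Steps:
r = -218923/355229 (r = 437846/(-710458) = 437846*(-1/710458) = -218923/355229 ≈ -0.61629)
-558914/r = -558914/(-218923/355229) = -558914*(-355229/218923) = 198542461306/218923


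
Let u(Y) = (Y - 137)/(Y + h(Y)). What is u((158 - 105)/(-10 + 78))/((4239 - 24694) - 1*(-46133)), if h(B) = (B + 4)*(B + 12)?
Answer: -314942/3672326331 ≈ -8.5761e-5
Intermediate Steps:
h(B) = (4 + B)*(12 + B)
u(Y) = (-137 + Y)/(48 + Y² + 17*Y) (u(Y) = (Y - 137)/(Y + (48 + Y² + 16*Y)) = (-137 + Y)/(48 + Y² + 17*Y))
u((158 - 105)/(-10 + 78))/((4239 - 24694) - 1*(-46133)) = ((-137 + (158 - 105)/(-10 + 78))/(48 + ((158 - 105)/(-10 + 78))² + 17*((158 - 105)/(-10 + 78))))/((4239 - 24694) - 1*(-46133)) = ((-137 + 53/68)/(48 + (53/68)² + 17*(53/68)))/(-20455 + 46133) = ((-137 + 53*(1/68))/(48 + (53*(1/68))² + 17*(53*(1/68))))/25678 = ((-137 + 53/68)/(48 + (53/68)² + 17*(53/68)))*(1/25678) = (-9263/68/(48 + 2809/4624 + 53/4))*(1/25678) = (-9263/68/(286029/4624))*(1/25678) = ((4624/286029)*(-9263/68))*(1/25678) = -629884/286029*1/25678 = -314942/3672326331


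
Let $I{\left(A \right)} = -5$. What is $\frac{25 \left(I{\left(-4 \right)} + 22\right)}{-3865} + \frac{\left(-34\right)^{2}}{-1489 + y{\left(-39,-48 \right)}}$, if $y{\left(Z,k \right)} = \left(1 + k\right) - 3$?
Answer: $- \frac{1024403}{1189647} \approx -0.8611$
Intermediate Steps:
$y{\left(Z,k \right)} = -2 + k$
$\frac{25 \left(I{\left(-4 \right)} + 22\right)}{-3865} + \frac{\left(-34\right)^{2}}{-1489 + y{\left(-39,-48 \right)}} = \frac{25 \left(-5 + 22\right)}{-3865} + \frac{\left(-34\right)^{2}}{-1489 - 50} = 25 \cdot 17 \left(- \frac{1}{3865}\right) + \frac{1156}{-1489 - 50} = 425 \left(- \frac{1}{3865}\right) + \frac{1156}{-1539} = - \frac{85}{773} + 1156 \left(- \frac{1}{1539}\right) = - \frac{85}{773} - \frac{1156}{1539} = - \frac{1024403}{1189647}$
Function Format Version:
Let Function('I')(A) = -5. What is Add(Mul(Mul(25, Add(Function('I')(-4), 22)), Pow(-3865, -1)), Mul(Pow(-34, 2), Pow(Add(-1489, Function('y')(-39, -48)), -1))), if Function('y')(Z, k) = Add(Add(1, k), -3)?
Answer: Rational(-1024403, 1189647) ≈ -0.86110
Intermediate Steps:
Function('y')(Z, k) = Add(-2, k)
Add(Mul(Mul(25, Add(Function('I')(-4), 22)), Pow(-3865, -1)), Mul(Pow(-34, 2), Pow(Add(-1489, Function('y')(-39, -48)), -1))) = Add(Mul(Mul(25, Add(-5, 22)), Pow(-3865, -1)), Mul(Pow(-34, 2), Pow(Add(-1489, Add(-2, -48)), -1))) = Add(Mul(Mul(25, 17), Rational(-1, 3865)), Mul(1156, Pow(Add(-1489, -50), -1))) = Add(Mul(425, Rational(-1, 3865)), Mul(1156, Pow(-1539, -1))) = Add(Rational(-85, 773), Mul(1156, Rational(-1, 1539))) = Add(Rational(-85, 773), Rational(-1156, 1539)) = Rational(-1024403, 1189647)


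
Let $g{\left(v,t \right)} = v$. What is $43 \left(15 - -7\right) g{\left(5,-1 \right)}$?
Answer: $4730$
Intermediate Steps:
$43 \left(15 - -7\right) g{\left(5,-1 \right)} = 43 \left(15 - -7\right) 5 = 43 \left(15 + 7\right) 5 = 43 \cdot 22 \cdot 5 = 946 \cdot 5 = 4730$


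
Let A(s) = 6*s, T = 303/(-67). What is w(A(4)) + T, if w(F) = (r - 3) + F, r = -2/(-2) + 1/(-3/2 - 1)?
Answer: 5721/335 ≈ 17.078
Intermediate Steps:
T = -303/67 (T = 303*(-1/67) = -303/67 ≈ -4.5224)
r = 3/5 (r = -2*(-1/2) + 1/(-3*1/2 - 1) = 1 + 1/(-3/2 - 1) = 1 + 1/(-5/2) = 1 + 1*(-2/5) = 1 - 2/5 = 3/5 ≈ 0.60000)
w(F) = -12/5 + F (w(F) = (3/5 - 3) + F = -12/5 + F)
w(A(4)) + T = (-12/5 + 6*4) - 303/67 = (-12/5 + 24) - 303/67 = 108/5 - 303/67 = 5721/335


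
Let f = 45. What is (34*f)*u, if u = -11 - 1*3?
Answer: -21420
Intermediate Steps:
u = -14 (u = -11 - 3 = -14)
(34*f)*u = (34*45)*(-14) = 1530*(-14) = -21420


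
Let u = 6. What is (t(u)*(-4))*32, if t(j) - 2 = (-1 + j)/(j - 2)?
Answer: -416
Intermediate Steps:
t(j) = 2 + (-1 + j)/(-2 + j) (t(j) = 2 + (-1 + j)/(j - 2) = 2 + (-1 + j)/(-2 + j))
(t(u)*(-4))*32 = (((-5 + 3*6)/(-2 + 6))*(-4))*32 = (((-5 + 18)/4)*(-4))*32 = (((¼)*13)*(-4))*32 = ((13/4)*(-4))*32 = -13*32 = -416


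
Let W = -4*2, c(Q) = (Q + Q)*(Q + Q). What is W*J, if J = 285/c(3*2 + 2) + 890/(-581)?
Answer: 62255/18592 ≈ 3.3485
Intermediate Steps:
c(Q) = 4*Q² (c(Q) = (2*Q)*(2*Q) = 4*Q²)
J = -62255/148736 (J = 285/((4*(3*2 + 2)²)) + 890/(-581) = 285/((4*(6 + 2)²)) + 890*(-1/581) = 285/((4*8²)) - 890/581 = 285/((4*64)) - 890/581 = 285/256 - 890/581 = -62255/148736 ≈ -0.41856)
W = -8
W*J = -8*(-62255/148736) = 62255/18592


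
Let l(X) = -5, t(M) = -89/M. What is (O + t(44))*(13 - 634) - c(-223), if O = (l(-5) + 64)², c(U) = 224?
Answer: -95069431/44 ≈ -2.1607e+6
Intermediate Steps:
O = 3481 (O = (-5 + 64)² = 59² = 3481)
(O + t(44))*(13 - 634) - c(-223) = (3481 - 89/44)*(13 - 634) - 1*224 = (3481 - 89*1/44)*(-621) - 224 = (3481 - 89/44)*(-621) - 224 = (153075/44)*(-621) - 224 = -95059575/44 - 224 = -95069431/44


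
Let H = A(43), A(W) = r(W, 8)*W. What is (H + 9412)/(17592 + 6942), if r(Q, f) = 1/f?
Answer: 8371/21808 ≈ 0.38385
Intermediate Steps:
A(W) = W/8
H = 43/8 (H = (⅛)*43 = 43/8 ≈ 5.3750)
(H + 9412)/(17592 + 6942) = (43/8 + 9412)/(17592 + 6942) = (75339/8)/24534 = (75339/8)*(1/24534) = 8371/21808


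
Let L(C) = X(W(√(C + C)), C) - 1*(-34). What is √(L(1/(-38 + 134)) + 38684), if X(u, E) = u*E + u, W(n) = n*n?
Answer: √356825282/96 ≈ 196.77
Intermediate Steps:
W(n) = n²
X(u, E) = u + E*u (X(u, E) = E*u + u = u + E*u)
L(C) = 34 + 2*C*(1 + C) (L(C) = (√(C + C))²*(1 + C) - 1*(-34) = (√(2*C))²*(1 + C) + 34 = (√2*√C)²*(1 + C) + 34 = (2*C)*(1 + C) + 34 = 2*C*(1 + C) + 34 = 34 + 2*C*(1 + C))
√(L(1/(-38 + 134)) + 38684) = √((34 + 2*(1 + 1/(-38 + 134))/(-38 + 134)) + 38684) = √((34 + 2*(1 + 1/96)/96) + 38684) = √((34 + 2*(1/96)*(1 + 1/96)) + 38684) = √((34 + 2*(1/96)*(97/96)) + 38684) = √((34 + 97/4608) + 38684) = √(156769/4608 + 38684) = √(178412641/4608) = √356825282/96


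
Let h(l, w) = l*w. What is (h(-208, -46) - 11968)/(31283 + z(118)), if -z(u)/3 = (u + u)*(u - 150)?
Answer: -2400/53939 ≈ -0.044495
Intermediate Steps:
z(u) = -6*u*(-150 + u) (z(u) = -3*(u + u)*(u - 150) = -3*2*u*(-150 + u) = -6*u*(-150 + u))
(h(-208, -46) - 11968)/(31283 + z(118)) = (-208*(-46) - 11968)/(31283 + 6*118*(150 - 1*118)) = (9568 - 11968)/(31283 + 6*118*(150 - 118)) = -2400/(31283 + 6*118*32) = -2400/(31283 + 22656) = -2400/53939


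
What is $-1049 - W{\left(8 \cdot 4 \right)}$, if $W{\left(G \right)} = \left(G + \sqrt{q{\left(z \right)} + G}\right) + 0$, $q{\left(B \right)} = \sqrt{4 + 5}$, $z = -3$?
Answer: $-1081 - \sqrt{35} \approx -1086.9$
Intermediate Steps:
$q{\left(B \right)} = 3$ ($q{\left(B \right)} = \sqrt{9} = 3$)
$W{\left(G \right)} = G + \sqrt{3 + G}$ ($W{\left(G \right)} = \left(G + \sqrt{3 + G}\right) + 0 = G + \sqrt{3 + G}$)
$-1049 - W{\left(8 \cdot 4 \right)} = -1049 - \left(8 \cdot 4 + \sqrt{3 + 8 \cdot 4}\right) = -1049 - \left(32 + \sqrt{3 + 32}\right) = -1049 - \left(32 + \sqrt{35}\right) = -1081 - \sqrt{35}$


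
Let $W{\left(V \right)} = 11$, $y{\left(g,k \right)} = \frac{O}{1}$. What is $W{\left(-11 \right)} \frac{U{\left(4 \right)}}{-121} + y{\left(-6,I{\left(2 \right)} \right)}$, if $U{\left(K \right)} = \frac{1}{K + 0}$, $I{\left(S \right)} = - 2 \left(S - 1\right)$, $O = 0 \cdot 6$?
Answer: $- \frac{1}{44} \approx -0.022727$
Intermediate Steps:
$O = 0$
$I{\left(S \right)} = 2 - 2 S$ ($I{\left(S \right)} = - 2 \left(-1 + S\right) = 2 - 2 S$)
$y{\left(g,k \right)} = 0$ ($y{\left(g,k \right)} = \frac{0}{1} = 0 \cdot 1 = 0$)
$U{\left(K \right)} = \frac{1}{K}$
$W{\left(-11 \right)} \frac{U{\left(4 \right)}}{-121} + y{\left(-6,I{\left(2 \right)} \right)} = 11 \frac{1}{4 \left(-121\right)} + 0 = 11 \cdot \frac{1}{4} \left(- \frac{1}{121}\right) + 0 = 11 \left(- \frac{1}{484}\right) + 0 = - \frac{1}{44} + 0 = - \frac{1}{44}$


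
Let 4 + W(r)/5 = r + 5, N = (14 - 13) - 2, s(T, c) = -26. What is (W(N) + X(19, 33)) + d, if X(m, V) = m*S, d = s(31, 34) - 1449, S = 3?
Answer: -1418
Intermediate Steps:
N = -1 (N = 1 - 2 = -1)
W(r) = 5 + 5*r (W(r) = -20 + 5*(r + 5) = -20 + 5*(5 + r) = -20 + (25 + 5*r) = 5 + 5*r)
d = -1475 (d = -26 - 1449 = -1475)
X(m, V) = 3*m (X(m, V) = m*3 = 3*m)
(W(N) + X(19, 33)) + d = ((5 + 5*(-1)) + 3*19) - 1475 = ((5 - 5) + 57) - 1475 = (0 + 57) - 1475 = 57 - 1475 = -1418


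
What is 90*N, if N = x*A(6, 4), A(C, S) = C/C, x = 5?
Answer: 450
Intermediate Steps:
A(C, S) = 1
N = 5 (N = 5*1 = 5)
90*N = 90*5 = 450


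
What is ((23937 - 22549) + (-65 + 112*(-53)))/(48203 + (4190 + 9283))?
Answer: -4613/61676 ≈ -0.074794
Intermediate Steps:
((23937 - 22549) + (-65 + 112*(-53)))/(48203 + (4190 + 9283)) = (1388 + (-65 - 5936))/(48203 + 13473) = (1388 - 6001)/61676 = -4613*1/61676 = -4613/61676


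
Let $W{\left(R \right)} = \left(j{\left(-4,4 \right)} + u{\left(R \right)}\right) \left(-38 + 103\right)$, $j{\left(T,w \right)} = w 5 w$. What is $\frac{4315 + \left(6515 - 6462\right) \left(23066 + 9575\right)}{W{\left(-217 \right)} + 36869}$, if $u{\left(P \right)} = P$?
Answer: $\frac{433572}{6991} \approx 62.019$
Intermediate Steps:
$j{\left(T,w \right)} = 5 w^{2}$ ($j{\left(T,w \right)} = 5 w w = 5 w^{2}$)
$W{\left(R \right)} = 5200 + 65 R$ ($W{\left(R \right)} = \left(5 \cdot 4^{2} + R\right) \left(-38 + 103\right) = \left(5 \cdot 16 + R\right) 65 = \left(80 + R\right) 65 = 5200 + 65 R$)
$\frac{4315 + \left(6515 - 6462\right) \left(23066 + 9575\right)}{W{\left(-217 \right)} + 36869} = \frac{4315 + \left(6515 - 6462\right) \left(23066 + 9575\right)}{\left(5200 + 65 \left(-217\right)\right) + 36869} = \frac{4315 + 53 \cdot 32641}{\left(5200 - 14105\right) + 36869} = \frac{4315 + 1729973}{-8905 + 36869} = \frac{1734288}{27964} = 1734288 \cdot \frac{1}{27964} = \frac{433572}{6991}$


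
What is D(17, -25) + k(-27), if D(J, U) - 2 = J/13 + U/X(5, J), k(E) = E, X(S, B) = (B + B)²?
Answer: -356373/15028 ≈ -23.714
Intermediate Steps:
X(S, B) = 4*B² (X(S, B) = (2*B)² = 4*B²)
D(J, U) = 2 + J/13 + U/(4*J²) (D(J, U) = 2 + (J/13 + U/((4*J²))) = 2 + (J*(1/13) + U*(1/(4*J²))) = 2 + (J/13 + U/(4*J²)) = 2 + J/13 + U/(4*J²))
D(17, -25) + k(-27) = (2 + (1/13)*17 + (¼)*(-25)/17²) - 27 = (2 + 17/13 + (¼)*(-25)*(1/289)) - 27 = (2 + 17/13 - 25/1156) - 27 = 49383/15028 - 27 = -356373/15028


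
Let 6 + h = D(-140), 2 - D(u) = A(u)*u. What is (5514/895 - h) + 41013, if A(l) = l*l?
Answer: -2419164271/895 ≈ -2.7030e+6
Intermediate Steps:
A(l) = l**2
D(u) = 2 - u**3 (D(u) = 2 - u**2*u = 2 - u**3)
h = 2743996 (h = -6 + (2 - 1*(-140)**3) = -6 + (2 - 1*(-2744000)) = -6 + (2 + 2744000) = -6 + 2744002 = 2743996)
(5514/895 - h) + 41013 = (5514/895 - 1*2743996) + 41013 = (5514*(1/895) - 2743996) + 41013 = (5514/895 - 2743996) + 41013 = -2455870906/895 + 41013 = -2419164271/895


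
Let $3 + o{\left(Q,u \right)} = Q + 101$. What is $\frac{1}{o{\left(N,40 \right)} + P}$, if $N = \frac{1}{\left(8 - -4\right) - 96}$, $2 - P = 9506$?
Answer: $- \frac{84}{790105} \approx -0.00010632$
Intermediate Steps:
$P = -9504$ ($P = 2 - 9506 = -9504$)
$N = - \frac{1}{84}$ ($N = \frac{1}{\left(8 + 4\right) - 96} = \frac{1}{12 - 96} = \frac{1}{-84} = - \frac{1}{84} \approx -0.011905$)
$o{\left(Q,u \right)} = 98 + Q$ ($o{\left(Q,u \right)} = -3 + \left(Q + 101\right) = -3 + \left(101 + Q\right) = 98 + Q$)
$\frac{1}{o{\left(N,40 \right)} + P} = \frac{1}{\left(98 - \frac{1}{84}\right) - 9504} = \frac{1}{\frac{8231}{84} - 9504} = \frac{1}{- \frac{790105}{84}} = - \frac{84}{790105}$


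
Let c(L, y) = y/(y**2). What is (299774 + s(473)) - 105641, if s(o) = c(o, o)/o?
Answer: 43433181958/223729 ≈ 1.9413e+5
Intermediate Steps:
c(L, y) = 1/y (c(L, y) = y/y**2 = 1/y)
s(o) = o**(-2) (s(o) = 1/(o*o) = o**(-2))
(299774 + s(473)) - 105641 = (299774 + 473**(-2)) - 105641 = (299774 + 1/223729) - 105641 = 67068137247/223729 - 105641 = 43433181958/223729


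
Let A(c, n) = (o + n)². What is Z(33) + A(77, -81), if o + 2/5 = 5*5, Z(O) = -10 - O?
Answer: 78449/25 ≈ 3138.0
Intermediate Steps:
o = 123/5 (o = -⅖ + 5*5 = -⅖ + 25 = 123/5 ≈ 24.600)
A(c, n) = (123/5 + n)²
Z(33) + A(77, -81) = (-10 - 1*33) + (123 + 5*(-81))²/25 = (-10 - 33) + (123 - 405)²/25 = -43 + (1/25)*(-282)² = -43 + (1/25)*79524 = -43 + 79524/25 = 78449/25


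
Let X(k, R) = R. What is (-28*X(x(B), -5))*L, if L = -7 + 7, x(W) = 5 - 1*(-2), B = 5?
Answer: 0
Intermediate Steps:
x(W) = 7 (x(W) = 5 + 2 = 7)
L = 0
(-28*X(x(B), -5))*L = -28*(-5)*0 = 140*0 = 0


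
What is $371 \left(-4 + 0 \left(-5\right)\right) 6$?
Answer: $-8904$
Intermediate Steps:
$371 \left(-4 + 0 \left(-5\right)\right) 6 = 371 \left(-4 + 0\right) 6 = 371 \left(\left(-4\right) 6\right) = 371 \left(-24\right) = -8904$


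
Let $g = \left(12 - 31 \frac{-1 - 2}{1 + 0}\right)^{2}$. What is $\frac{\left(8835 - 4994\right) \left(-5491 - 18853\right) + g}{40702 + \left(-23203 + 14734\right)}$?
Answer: $- \frac{93494279}{32233} \approx -2900.6$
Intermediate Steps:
$g = 11025$ ($g = \left(12 - 31 \left(- \frac{3}{1}\right)\right)^{2} = \left(12 - 31 \left(\left(-3\right) 1\right)\right)^{2} = \left(12 - -93\right)^{2} = \left(12 + 93\right)^{2} = 105^{2} = 11025$)
$\frac{\left(8835 - 4994\right) \left(-5491 - 18853\right) + g}{40702 + \left(-23203 + 14734\right)} = \frac{\left(8835 - 4994\right) \left(-5491 - 18853\right) + 11025}{40702 + \left(-23203 + 14734\right)} = \frac{3841 \left(-24344\right) + 11025}{40702 - 8469} = \frac{-93505304 + 11025}{32233} = \left(-93494279\right) \frac{1}{32233} = - \frac{93494279}{32233}$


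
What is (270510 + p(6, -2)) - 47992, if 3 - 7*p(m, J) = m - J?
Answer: 1557621/7 ≈ 2.2252e+5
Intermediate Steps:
p(m, J) = 3/7 - m/7 + J/7 (p(m, J) = 3/7 - (m - J)/7 = 3/7 + (-m/7 + J/7) = 3/7 - m/7 + J/7)
(270510 + p(6, -2)) - 47992 = (270510 + (3/7 - ⅐*6 + (⅐)*(-2))) - 47992 = (270510 + (3/7 - 6/7 - 2/7)) - 47992 = (270510 - 5/7) - 47992 = 1893565/7 - 47992 = 1557621/7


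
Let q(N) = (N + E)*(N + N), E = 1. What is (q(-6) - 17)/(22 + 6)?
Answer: 43/28 ≈ 1.5357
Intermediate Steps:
q(N) = 2*N*(1 + N) (q(N) = (N + 1)*(N + N) = (1 + N)*(2*N) = 2*N*(1 + N))
(q(-6) - 17)/(22 + 6) = (2*(-6)*(1 - 6) - 17)/(22 + 6) = (2*(-6)*(-5) - 17)/28 = (60 - 17)/28 = (1/28)*43 = 43/28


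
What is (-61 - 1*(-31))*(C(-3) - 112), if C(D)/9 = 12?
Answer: 120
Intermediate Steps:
C(D) = 108 (C(D) = 9*12 = 108)
(-61 - 1*(-31))*(C(-3) - 112) = (-61 - 1*(-31))*(108 - 112) = (-61 + 31)*(-4) = -30*(-4) = 120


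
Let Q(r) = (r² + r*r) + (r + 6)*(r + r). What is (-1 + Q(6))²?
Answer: 46225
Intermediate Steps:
Q(r) = 2*r² + 2*r*(6 + r) (Q(r) = (r² + r²) + (6 + r)*(2*r) = 2*r² + 2*r*(6 + r))
(-1 + Q(6))² = (-1 + 4*6*(3 + 6))² = (-1 + 4*6*9)² = (-1 + 216)² = 215² = 46225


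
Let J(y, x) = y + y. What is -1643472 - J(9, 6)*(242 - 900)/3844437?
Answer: -2106074851140/1281479 ≈ -1.6435e+6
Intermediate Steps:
J(y, x) = 2*y
-1643472 - J(9, 6)*(242 - 900)/3844437 = -1643472 - (2*9)*(242 - 900)/3844437 = -1643472 - 18*(-658)/3844437 = -1643472 - (-11844)/3844437 = -1643472 - 1*(-3948/1281479) = -1643472 + 3948/1281479 = -2106074851140/1281479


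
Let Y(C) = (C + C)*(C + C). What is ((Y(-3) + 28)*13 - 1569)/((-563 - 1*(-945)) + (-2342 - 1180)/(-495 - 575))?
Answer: -394295/206131 ≈ -1.9128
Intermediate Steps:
Y(C) = 4*C² (Y(C) = (2*C)*(2*C) = 4*C²)
((Y(-3) + 28)*13 - 1569)/((-563 - 1*(-945)) + (-2342 - 1180)/(-495 - 575)) = ((4*(-3)² + 28)*13 - 1569)/((-563 - 1*(-945)) + (-2342 - 1180)/(-495 - 575)) = ((4*9 + 28)*13 - 1569)/((-563 + 945) - 3522/(-1070)) = ((36 + 28)*13 - 1569)/(382 - 3522*(-1/1070)) = (64*13 - 1569)/(382 + 1761/535) = (832 - 1569)/(206131/535) = -737*535/206131 = -394295/206131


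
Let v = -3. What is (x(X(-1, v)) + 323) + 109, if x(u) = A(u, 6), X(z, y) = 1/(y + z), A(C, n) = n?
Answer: 438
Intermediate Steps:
x(u) = 6
(x(X(-1, v)) + 323) + 109 = (6 + 323) + 109 = 329 + 109 = 438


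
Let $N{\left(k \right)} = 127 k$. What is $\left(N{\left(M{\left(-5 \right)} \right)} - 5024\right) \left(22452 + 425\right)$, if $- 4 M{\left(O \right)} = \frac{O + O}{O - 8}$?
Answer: $- \frac{3002812143}{26} \approx -1.1549 \cdot 10^{8}$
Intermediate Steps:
$M{\left(O \right)} = - \frac{O}{2 \left(-8 + O\right)}$ ($M{\left(O \right)} = - \frac{\left(O + O\right) \frac{1}{O - 8}}{4} = - \frac{2 O \frac{1}{-8 + O}}{4} = - \frac{O}{2 \left(-8 + O\right)}$)
$\left(N{\left(M{\left(-5 \right)} \right)} - 5024\right) \left(22452 + 425\right) = \left(127 \left(\left(-1\right) \left(-5\right) \frac{1}{-16 + 2 \left(-5\right)}\right) - 5024\right) \left(22452 + 425\right) = \left(127 \left(\left(-1\right) \left(-5\right) \frac{1}{-16 - 10}\right) - 5024\right) 22877 = \left(127 \left(\left(-1\right) \left(-5\right) \frac{1}{-26}\right) - 5024\right) 22877 = \left(127 \left(\left(-1\right) \left(-5\right) \left(- \frac{1}{26}\right)\right) - 5024\right) 22877 = \left(127 \left(- \frac{5}{26}\right) - 5024\right) 22877 = \left(- \frac{635}{26} - 5024\right) 22877 = \left(- \frac{131259}{26}\right) 22877 = - \frac{3002812143}{26}$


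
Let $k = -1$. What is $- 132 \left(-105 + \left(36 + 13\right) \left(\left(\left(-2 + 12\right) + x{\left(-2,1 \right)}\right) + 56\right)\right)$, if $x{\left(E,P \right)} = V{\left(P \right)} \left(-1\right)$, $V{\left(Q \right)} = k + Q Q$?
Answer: $-413028$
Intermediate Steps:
$V{\left(Q \right)} = -1 + Q^{2}$ ($V{\left(Q \right)} = -1 + Q Q = -1 + Q^{2}$)
$x{\left(E,P \right)} = 1 - P^{2}$ ($x{\left(E,P \right)} = \left(-1 + P^{2}\right) \left(-1\right) = 1 - P^{2}$)
$- 132 \left(-105 + \left(36 + 13\right) \left(\left(\left(-2 + 12\right) + x{\left(-2,1 \right)}\right) + 56\right)\right) = - 132 \left(-105 + \left(36 + 13\right) \left(\left(\left(-2 + 12\right) + \left(1 - 1^{2}\right)\right) + 56\right)\right) = - 132 \left(-105 + 49 \left(\left(10 + \left(1 - 1\right)\right) + 56\right)\right) = - 132 \left(-105 + 49 \left(\left(10 + 0\right) + 56\right)\right) = - 132 \left(-105 + 49 \left(10 + 56\right)\right) = - 132 \left(-105 + 49 \cdot 66\right) = - 132 \left(-105 + 3234\right) = \left(-132\right) 3129 = -413028$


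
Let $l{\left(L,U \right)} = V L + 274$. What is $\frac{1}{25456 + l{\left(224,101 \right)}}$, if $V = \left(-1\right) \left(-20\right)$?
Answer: $\frac{1}{30210} \approx 3.3102 \cdot 10^{-5}$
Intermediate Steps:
$V = 20$
$l{\left(L,U \right)} = 274 + 20 L$ ($l{\left(L,U \right)} = 20 L + 274 = 274 + 20 L$)
$\frac{1}{25456 + l{\left(224,101 \right)}} = \frac{1}{25456 + \left(274 + 20 \cdot 224\right)} = \frac{1}{25456 + \left(274 + 4480\right)} = \frac{1}{25456 + 4754} = \frac{1}{30210}$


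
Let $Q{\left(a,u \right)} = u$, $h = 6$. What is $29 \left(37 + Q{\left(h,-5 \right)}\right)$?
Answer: $928$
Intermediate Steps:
$29 \left(37 + Q{\left(h,-5 \right)}\right) = 29 \left(37 - 5\right) = 29 \cdot 32 = 928$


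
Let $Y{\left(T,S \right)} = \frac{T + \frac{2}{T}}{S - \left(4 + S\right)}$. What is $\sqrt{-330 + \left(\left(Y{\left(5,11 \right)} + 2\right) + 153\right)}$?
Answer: $\frac{i \sqrt{17635}}{10} \approx 13.28 i$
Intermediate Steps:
$Y{\left(T,S \right)} = - \frac{1}{2 T} - \frac{T}{4}$ ($Y{\left(T,S \right)} = \frac{T + \frac{2}{T}}{-4} = \left(T + \frac{2}{T}\right) \left(- \frac{1}{4}\right) = - \frac{1}{2 T} - \frac{T}{4}$)
$\sqrt{-330 + \left(\left(Y{\left(5,11 \right)} + 2\right) + 153\right)} = \sqrt{-330 + \left(\left(\frac{-2 - 5^{2}}{4 \cdot 5} + 2\right) + 153\right)} = \sqrt{-330 + \left(\left(\frac{1}{4} \cdot \frac{1}{5} \left(-2 - 25\right) + 2\right) + 153\right)} = \sqrt{-330 + \left(\left(\frac{1}{4} \cdot \frac{1}{5} \left(-27\right) + 2\right) + 153\right)} = \sqrt{-330 + \left(\left(- \frac{27}{20} + 2\right) + 153\right)} = \sqrt{-330 + \left(\frac{13}{20} + 153\right)} = \sqrt{-330 + \frac{3073}{20}} = \sqrt{- \frac{3527}{20}} = \frac{i \sqrt{17635}}{10}$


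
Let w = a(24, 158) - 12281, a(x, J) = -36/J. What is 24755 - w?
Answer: 2925862/79 ≈ 37036.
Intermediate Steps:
w = -970217/79 (w = -36/158 - 12281 = -36*1/158 - 12281 = -18/79 - 12281 = -970217/79 ≈ -12281.)
24755 - w = 24755 - 1*(-970217/79) = 24755 + 970217/79 = 2925862/79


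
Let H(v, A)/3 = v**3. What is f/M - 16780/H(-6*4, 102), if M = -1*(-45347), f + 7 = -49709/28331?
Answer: 5386853436547/13320037685376 ≈ 0.40442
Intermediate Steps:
H(v, A) = 3*v**3
f = -248026/28331 (f = -7 - 49709/28331 = -248026/28331 ≈ -8.7546)
M = 45347
f/M - 16780/H(-6*4, 102) = -248026/28331/45347 - 16780/(3*(-6*4)**3) = -248026/28331*1/45347 - 16780/(3*(-24)**3) = -248026/1284725857 - 16780/(3*(-13824)) = -248026/1284725857 - 16780/(-41472) = -248026/1284725857 - 16780*(-1/41472) = -248026/1284725857 + 4195/10368 = 5386853436547/13320037685376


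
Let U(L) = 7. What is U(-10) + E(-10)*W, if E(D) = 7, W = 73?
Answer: 518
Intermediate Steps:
U(-10) + E(-10)*W = 7 + 7*73 = 7 + 511 = 518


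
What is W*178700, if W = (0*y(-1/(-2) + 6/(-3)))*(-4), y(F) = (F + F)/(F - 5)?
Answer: 0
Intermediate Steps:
y(F) = 2*F/(-5 + F) (y(F) = (2*F)/(-5 + F) = 2*F/(-5 + F))
W = 0 (W = (0*(2*(-1/(-2) + 6/(-3))/(-5 + (-1/(-2) + 6/(-3)))))*(-4) = (0*(2*(-1*(-½) + 6*(-⅓))/(-5 + (-1*(-½) + 6*(-⅓)))))*(-4) = (0*(2*(½ - 2)/(-5 + (½ - 2))))*(-4) = (0*(2*(-3/2)/(-5 - 3/2)))*(-4) = (0*(2*(-3/2)/(-13/2)))*(-4) = (0*(2*(-3/2)*(-2/13)))*(-4) = (0*(6/13))*(-4) = 0*(-4) = 0)
W*178700 = 0*178700 = 0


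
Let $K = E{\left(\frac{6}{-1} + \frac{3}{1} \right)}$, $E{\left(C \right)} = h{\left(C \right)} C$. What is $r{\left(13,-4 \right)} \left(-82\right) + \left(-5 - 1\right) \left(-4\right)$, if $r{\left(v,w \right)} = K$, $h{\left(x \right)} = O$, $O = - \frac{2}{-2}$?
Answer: $270$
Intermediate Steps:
$O = 1$ ($O = \left(-2\right) \left(- \frac{1}{2}\right) = 1$)
$h{\left(x \right)} = 1$
$E{\left(C \right)} = C$ ($E{\left(C \right)} = 1 C = C$)
$K = -3$ ($K = \frac{6}{-1} + \frac{3}{1} = 6 \left(-1\right) + 3 \cdot 1 = -6 + 3 = -3$)
$r{\left(v,w \right)} = -3$
$r{\left(13,-4 \right)} \left(-82\right) + \left(-5 - 1\right) \left(-4\right) = \left(-3\right) \left(-82\right) + \left(-5 - 1\right) \left(-4\right) = 246 - -24 = 246 + 24 = 270$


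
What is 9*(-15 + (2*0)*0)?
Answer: -135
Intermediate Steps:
9*(-15 + (2*0)*0) = 9*(-15 + 0*0) = 9*(-15 + 0) = 9*(-15) = -135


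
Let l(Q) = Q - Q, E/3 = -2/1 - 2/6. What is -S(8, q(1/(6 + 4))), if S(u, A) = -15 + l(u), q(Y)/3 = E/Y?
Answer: 15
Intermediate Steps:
E = -7 (E = 3*(-2/1 - 2/6) = 3*(-2*1 - 2*⅙) = 3*(-2 - ⅓) = 3*(-7/3) = -7)
l(Q) = 0
q(Y) = -21/Y (q(Y) = 3*(-7/Y) = -21/Y)
S(u, A) = -15 (S(u, A) = -15 + 0 = -15)
-S(8, q(1/(6 + 4))) = -1*(-15) = 15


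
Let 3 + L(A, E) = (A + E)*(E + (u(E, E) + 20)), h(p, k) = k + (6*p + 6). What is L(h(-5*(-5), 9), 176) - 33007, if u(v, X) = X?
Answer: 93842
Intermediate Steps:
h(p, k) = 6 + k + 6*p (h(p, k) = k + (6 + 6*p) = 6 + k + 6*p)
L(A, E) = -3 + (20 + 2*E)*(A + E) (L(A, E) = -3 + (A + E)*(E + (E + 20)) = -3 + (A + E)*(E + (20 + E)) = -3 + (A + E)*(20 + 2*E) = -3 + (20 + 2*E)*(A + E))
L(h(-5*(-5), 9), 176) - 33007 = (-3 + 2*176² + 20*(6 + 9 + 6*(-5*(-5))) + 20*176 + 2*(6 + 9 + 6*(-5*(-5)))*176) - 33007 = (-3 + 2*30976 + 20*(6 + 9 + 6*25) + 3520 + 2*(6 + 9 + 6*25)*176) - 33007 = (-3 + 61952 + 20*(6 + 9 + 150) + 3520 + 2*(6 + 9 + 150)*176) - 33007 = (-3 + 61952 + 20*165 + 3520 + 2*165*176) - 33007 = (-3 + 61952 + 3300 + 3520 + 58080) - 33007 = 126849 - 33007 = 93842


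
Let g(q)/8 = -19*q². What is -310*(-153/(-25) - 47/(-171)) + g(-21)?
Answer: -59007316/855 ≈ -69014.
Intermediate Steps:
g(q) = -152*q² (g(q) = 8*(-19*q²) = -152*q²)
-310*(-153/(-25) - 47/(-171)) + g(-21) = -310*(-153/(-25) - 47/(-171)) - 152*(-21)² = -310*(-153*(-1/25) - 47*(-1/171)) - 152*441 = -310*(153/25 + 47/171) - 67032 = -310*27338/4275 - 67032 = -1694956/855 - 67032 = -59007316/855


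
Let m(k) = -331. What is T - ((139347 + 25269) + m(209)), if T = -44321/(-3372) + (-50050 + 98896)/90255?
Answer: -16664769666511/101446620 ≈ -1.6427e+5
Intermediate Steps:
T = 1388300189/101446620 (T = -44321*(-1/3372) + 48846*(1/90255) = 44321/3372 + 16282/30085 = 1388300189/101446620 ≈ 13.685)
T - ((139347 + 25269) + m(209)) = 1388300189/101446620 - ((139347 + 25269) - 331) = 1388300189/101446620 - (164616 - 331) = 1388300189/101446620 - 1*164285 = 1388300189/101446620 - 164285 = -16664769666511/101446620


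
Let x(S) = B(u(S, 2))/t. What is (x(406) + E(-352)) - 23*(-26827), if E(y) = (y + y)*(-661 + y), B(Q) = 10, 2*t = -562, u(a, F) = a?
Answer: 373778603/281 ≈ 1.3302e+6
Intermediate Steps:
t = -281 (t = (1/2)*(-562) = -281)
x(S) = -10/281 (x(S) = 10/(-281) = 10*(-1/281) = -10/281)
E(y) = 2*y*(-661 + y) (E(y) = (2*y)*(-661 + y) = 2*y*(-661 + y))
(x(406) + E(-352)) - 23*(-26827) = (-10/281 + 2*(-352)*(-661 - 352)) - 23*(-26827) = (-10/281 + 2*(-352)*(-1013)) + 617021 = (-10/281 + 713152) + 617021 = 200395702/281 + 617021 = 373778603/281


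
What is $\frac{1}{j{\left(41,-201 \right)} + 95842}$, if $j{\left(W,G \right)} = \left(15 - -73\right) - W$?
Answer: $\frac{1}{95889} \approx 1.0429 \cdot 10^{-5}$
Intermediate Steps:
$j{\left(W,G \right)} = 88 - W$ ($j{\left(W,G \right)} = \left(15 + 73\right) - W = 88 - W$)
$\frac{1}{j{\left(41,-201 \right)} + 95842} = \frac{1}{\left(88 - 41\right) + 95842} = \frac{1}{47 + 95842} = \frac{1}{95889}$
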